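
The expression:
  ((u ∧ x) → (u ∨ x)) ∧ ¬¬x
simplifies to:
x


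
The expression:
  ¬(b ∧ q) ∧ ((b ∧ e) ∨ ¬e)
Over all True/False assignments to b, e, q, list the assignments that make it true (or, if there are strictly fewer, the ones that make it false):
is true only for:
  b=False, e=False, q=False;
  b=False, e=False, q=True;
  b=True, e=False, q=False;
  b=True, e=True, q=False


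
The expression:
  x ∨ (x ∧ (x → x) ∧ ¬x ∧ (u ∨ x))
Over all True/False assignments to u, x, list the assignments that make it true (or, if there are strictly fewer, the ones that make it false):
is true only for:
  u=False, x=True;
  u=True, x=True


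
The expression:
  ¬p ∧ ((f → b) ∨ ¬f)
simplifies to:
¬p ∧ (b ∨ ¬f)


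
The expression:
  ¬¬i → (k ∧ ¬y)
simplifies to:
(k ∧ ¬y) ∨ ¬i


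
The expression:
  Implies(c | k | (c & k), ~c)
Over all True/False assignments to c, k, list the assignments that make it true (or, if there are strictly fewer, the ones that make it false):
is true only for:
  c=False, k=False;
  c=False, k=True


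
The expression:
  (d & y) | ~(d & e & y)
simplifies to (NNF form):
True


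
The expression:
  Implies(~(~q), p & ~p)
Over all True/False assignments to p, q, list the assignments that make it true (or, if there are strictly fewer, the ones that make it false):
is true only for:
  p=False, q=False;
  p=True, q=False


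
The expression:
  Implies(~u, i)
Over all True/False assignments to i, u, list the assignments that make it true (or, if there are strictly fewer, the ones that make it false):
is false only for:
  i=False, u=False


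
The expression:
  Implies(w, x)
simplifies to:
x | ~w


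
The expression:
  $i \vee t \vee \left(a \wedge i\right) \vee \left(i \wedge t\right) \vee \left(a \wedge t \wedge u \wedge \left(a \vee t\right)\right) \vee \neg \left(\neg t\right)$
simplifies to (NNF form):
$i \vee t$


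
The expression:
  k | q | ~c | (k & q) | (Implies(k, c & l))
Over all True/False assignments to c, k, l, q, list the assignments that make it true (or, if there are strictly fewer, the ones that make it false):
is always true.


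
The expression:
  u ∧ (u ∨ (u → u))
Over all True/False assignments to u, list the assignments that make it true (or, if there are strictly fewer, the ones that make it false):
is true only for:
  u=True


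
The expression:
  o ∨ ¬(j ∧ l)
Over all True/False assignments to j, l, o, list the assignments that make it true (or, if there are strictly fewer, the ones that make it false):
is false only for:
  j=True, l=True, o=False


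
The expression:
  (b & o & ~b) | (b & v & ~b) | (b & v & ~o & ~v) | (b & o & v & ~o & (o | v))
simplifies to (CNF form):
False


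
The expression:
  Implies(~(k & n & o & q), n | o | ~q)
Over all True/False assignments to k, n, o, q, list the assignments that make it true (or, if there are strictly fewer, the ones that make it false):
is false only for:
  k=False, n=False, o=False, q=True;
  k=True, n=False, o=False, q=True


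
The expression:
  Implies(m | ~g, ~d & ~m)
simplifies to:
~m & (g | ~d)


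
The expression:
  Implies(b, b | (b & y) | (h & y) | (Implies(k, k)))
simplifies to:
True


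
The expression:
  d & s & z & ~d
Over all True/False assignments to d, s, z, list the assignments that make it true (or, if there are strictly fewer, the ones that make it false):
is never true.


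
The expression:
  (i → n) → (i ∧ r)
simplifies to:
i ∧ (r ∨ ¬n)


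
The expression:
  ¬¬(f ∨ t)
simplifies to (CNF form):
f ∨ t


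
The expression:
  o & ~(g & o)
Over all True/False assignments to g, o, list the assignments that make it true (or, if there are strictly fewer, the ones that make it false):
is true only for:
  g=False, o=True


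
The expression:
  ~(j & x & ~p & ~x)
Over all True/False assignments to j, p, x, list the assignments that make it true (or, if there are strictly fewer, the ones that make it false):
is always true.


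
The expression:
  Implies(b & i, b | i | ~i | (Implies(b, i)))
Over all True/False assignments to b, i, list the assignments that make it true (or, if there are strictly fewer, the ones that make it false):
is always true.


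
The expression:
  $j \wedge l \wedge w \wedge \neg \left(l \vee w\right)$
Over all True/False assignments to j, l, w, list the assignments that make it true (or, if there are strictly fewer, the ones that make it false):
is never true.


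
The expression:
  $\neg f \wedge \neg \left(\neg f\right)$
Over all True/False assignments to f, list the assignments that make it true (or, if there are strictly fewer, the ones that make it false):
is never true.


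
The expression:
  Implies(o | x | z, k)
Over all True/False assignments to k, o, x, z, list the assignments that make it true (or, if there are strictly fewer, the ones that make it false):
is false only for:
  k=False, o=False, x=False, z=True;
  k=False, o=False, x=True, z=False;
  k=False, o=False, x=True, z=True;
  k=False, o=True, x=False, z=False;
  k=False, o=True, x=False, z=True;
  k=False, o=True, x=True, z=False;
  k=False, o=True, x=True, z=True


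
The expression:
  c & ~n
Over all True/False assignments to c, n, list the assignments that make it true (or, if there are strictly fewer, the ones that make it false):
is true only for:
  c=True, n=False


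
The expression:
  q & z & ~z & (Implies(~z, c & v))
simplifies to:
False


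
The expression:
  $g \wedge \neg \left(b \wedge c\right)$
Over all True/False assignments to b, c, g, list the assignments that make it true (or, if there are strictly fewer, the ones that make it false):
is true only for:
  b=False, c=False, g=True;
  b=False, c=True, g=True;
  b=True, c=False, g=True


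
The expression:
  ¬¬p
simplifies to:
p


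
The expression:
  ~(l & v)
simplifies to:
~l | ~v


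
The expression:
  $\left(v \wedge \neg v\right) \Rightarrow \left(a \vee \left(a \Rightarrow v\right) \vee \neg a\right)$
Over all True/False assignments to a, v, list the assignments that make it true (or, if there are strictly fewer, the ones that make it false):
is always true.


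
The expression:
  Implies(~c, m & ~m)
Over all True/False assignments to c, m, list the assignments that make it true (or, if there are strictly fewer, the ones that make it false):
is true only for:
  c=True, m=False;
  c=True, m=True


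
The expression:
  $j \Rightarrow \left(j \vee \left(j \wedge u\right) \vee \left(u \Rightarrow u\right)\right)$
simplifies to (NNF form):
$\text{True}$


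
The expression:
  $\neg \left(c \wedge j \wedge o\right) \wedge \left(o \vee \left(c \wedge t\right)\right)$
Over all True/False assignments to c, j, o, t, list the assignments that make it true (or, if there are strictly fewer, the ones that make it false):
is true only for:
  c=False, j=False, o=True, t=False;
  c=False, j=False, o=True, t=True;
  c=False, j=True, o=True, t=False;
  c=False, j=True, o=True, t=True;
  c=True, j=False, o=False, t=True;
  c=True, j=False, o=True, t=False;
  c=True, j=False, o=True, t=True;
  c=True, j=True, o=False, t=True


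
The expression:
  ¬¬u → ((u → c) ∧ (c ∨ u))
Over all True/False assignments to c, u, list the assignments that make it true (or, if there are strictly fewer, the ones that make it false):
is false only for:
  c=False, u=True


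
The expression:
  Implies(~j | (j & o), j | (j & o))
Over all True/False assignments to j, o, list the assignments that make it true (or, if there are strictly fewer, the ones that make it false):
is true only for:
  j=True, o=False;
  j=True, o=True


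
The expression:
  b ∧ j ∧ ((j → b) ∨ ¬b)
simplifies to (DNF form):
b ∧ j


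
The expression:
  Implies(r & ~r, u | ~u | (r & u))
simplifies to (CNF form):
True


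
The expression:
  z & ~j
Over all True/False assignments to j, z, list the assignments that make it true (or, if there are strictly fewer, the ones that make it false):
is true only for:
  j=False, z=True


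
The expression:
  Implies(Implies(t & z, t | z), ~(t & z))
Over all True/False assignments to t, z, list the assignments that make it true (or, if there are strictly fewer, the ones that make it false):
is false only for:
  t=True, z=True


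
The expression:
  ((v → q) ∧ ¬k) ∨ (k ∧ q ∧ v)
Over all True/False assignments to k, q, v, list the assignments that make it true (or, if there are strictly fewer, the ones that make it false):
is true only for:
  k=False, q=False, v=False;
  k=False, q=True, v=False;
  k=False, q=True, v=True;
  k=True, q=True, v=True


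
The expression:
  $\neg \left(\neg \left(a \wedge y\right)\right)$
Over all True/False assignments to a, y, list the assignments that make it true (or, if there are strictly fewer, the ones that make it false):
is true only for:
  a=True, y=True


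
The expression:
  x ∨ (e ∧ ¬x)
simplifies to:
e ∨ x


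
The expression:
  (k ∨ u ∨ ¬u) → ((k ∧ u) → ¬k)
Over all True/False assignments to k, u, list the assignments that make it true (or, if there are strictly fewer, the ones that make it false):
is false only for:
  k=True, u=True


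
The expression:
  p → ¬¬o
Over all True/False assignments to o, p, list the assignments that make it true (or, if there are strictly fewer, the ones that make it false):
is false only for:
  o=False, p=True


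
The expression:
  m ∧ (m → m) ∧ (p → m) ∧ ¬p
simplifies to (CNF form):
m ∧ ¬p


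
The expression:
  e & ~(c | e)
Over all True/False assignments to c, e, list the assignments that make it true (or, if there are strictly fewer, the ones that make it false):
is never true.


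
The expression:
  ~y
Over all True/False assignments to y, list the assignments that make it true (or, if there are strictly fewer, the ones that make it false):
is true only for:
  y=False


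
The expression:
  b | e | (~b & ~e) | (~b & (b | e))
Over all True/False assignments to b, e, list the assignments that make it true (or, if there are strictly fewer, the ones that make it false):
is always true.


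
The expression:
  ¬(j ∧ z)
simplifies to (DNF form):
¬j ∨ ¬z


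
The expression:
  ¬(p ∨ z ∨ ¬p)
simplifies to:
False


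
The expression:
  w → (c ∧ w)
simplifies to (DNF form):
c ∨ ¬w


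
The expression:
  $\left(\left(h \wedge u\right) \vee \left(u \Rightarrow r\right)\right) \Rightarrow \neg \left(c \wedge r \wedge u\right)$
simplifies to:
$\neg c \vee \neg r \vee \neg u$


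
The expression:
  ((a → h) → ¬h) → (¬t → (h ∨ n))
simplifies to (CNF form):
h ∨ n ∨ t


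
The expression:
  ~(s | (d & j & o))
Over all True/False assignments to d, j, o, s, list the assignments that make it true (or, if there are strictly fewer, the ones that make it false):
is true only for:
  d=False, j=False, o=False, s=False;
  d=False, j=False, o=True, s=False;
  d=False, j=True, o=False, s=False;
  d=False, j=True, o=True, s=False;
  d=True, j=False, o=False, s=False;
  d=True, j=False, o=True, s=False;
  d=True, j=True, o=False, s=False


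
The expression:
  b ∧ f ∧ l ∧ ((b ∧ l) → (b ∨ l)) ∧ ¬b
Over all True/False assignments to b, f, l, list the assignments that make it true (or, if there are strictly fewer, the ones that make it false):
is never true.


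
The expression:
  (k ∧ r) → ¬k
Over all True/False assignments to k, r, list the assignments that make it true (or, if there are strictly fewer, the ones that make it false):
is false only for:
  k=True, r=True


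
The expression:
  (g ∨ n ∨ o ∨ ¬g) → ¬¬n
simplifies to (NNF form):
n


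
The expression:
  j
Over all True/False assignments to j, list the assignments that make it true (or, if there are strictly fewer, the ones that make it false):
is true only for:
  j=True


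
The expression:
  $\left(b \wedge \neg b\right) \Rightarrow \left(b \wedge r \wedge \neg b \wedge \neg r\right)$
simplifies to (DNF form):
$\text{True}$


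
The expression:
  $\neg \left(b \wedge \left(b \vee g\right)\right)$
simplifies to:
$\neg b$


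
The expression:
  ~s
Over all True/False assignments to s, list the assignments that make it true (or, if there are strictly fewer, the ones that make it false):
is true only for:
  s=False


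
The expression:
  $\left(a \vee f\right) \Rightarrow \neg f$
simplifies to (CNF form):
$\neg f$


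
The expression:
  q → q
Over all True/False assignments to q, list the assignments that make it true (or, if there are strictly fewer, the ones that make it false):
is always true.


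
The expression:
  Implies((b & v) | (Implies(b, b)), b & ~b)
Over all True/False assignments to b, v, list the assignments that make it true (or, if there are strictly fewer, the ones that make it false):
is never true.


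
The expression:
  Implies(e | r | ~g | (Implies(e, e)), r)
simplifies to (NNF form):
r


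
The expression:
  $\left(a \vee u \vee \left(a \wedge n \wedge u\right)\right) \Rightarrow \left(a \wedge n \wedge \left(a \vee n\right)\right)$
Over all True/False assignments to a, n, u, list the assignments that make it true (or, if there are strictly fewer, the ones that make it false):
is true only for:
  a=False, n=False, u=False;
  a=False, n=True, u=False;
  a=True, n=True, u=False;
  a=True, n=True, u=True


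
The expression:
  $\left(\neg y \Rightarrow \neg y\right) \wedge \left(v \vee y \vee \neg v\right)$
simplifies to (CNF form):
$\text{True}$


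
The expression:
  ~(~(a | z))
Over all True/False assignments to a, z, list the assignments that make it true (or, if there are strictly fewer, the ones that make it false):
is false only for:
  a=False, z=False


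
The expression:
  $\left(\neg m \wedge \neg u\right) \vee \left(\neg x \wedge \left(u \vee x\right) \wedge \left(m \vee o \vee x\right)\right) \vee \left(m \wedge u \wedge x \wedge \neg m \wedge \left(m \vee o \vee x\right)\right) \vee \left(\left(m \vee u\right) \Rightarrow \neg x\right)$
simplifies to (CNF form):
$\left(\neg m \vee \neg x\right) \wedge \left(\neg u \vee \neg x\right)$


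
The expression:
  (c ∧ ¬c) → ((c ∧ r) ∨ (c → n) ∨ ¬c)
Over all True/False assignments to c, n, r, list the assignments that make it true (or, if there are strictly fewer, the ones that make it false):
is always true.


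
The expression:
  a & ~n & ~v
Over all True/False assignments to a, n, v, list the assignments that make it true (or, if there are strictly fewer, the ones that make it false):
is true only for:
  a=True, n=False, v=False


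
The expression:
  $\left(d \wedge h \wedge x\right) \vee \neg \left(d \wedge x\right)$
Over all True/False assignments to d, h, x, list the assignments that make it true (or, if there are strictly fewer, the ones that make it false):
is false only for:
  d=True, h=False, x=True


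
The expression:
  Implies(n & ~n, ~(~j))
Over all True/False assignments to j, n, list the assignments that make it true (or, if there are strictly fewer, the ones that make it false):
is always true.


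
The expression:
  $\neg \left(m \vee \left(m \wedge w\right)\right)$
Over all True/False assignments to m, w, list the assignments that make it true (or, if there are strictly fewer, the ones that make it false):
is true only for:
  m=False, w=False;
  m=False, w=True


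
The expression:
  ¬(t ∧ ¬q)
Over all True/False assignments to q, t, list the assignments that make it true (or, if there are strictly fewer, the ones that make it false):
is false only for:
  q=False, t=True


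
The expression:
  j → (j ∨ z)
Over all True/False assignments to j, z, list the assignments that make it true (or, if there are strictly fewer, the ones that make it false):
is always true.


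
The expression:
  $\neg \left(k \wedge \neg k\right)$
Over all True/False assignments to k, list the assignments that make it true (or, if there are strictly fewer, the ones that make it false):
is always true.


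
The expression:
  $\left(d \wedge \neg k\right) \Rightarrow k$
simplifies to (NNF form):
$k \vee \neg d$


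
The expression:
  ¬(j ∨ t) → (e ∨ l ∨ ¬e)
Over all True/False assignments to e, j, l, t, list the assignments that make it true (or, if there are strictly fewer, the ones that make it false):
is always true.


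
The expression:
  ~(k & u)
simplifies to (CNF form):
~k | ~u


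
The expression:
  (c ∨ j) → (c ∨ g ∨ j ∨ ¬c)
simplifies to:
True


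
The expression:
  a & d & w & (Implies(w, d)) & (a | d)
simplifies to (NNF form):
a & d & w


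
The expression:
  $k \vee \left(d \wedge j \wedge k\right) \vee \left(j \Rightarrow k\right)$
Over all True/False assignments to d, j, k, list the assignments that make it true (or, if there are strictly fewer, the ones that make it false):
is false only for:
  d=False, j=True, k=False;
  d=True, j=True, k=False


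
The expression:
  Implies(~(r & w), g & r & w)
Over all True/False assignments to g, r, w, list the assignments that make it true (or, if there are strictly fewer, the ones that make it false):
is true only for:
  g=False, r=True, w=True;
  g=True, r=True, w=True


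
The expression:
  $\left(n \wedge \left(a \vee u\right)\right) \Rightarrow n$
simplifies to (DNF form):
$\text{True}$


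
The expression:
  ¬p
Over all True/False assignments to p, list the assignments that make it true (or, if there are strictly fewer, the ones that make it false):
is true only for:
  p=False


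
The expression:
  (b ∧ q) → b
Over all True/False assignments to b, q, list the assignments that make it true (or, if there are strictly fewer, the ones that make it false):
is always true.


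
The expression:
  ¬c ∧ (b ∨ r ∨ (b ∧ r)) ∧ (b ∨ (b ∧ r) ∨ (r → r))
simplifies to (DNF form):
(b ∧ ¬c) ∨ (r ∧ ¬c)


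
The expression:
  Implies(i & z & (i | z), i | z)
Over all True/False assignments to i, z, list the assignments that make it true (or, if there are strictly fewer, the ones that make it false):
is always true.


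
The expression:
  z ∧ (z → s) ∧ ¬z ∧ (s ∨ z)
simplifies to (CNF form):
False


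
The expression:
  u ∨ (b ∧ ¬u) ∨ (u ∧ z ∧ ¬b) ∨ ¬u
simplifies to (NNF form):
True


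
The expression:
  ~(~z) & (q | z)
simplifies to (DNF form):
z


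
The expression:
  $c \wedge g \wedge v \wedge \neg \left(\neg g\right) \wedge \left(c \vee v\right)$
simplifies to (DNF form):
$c \wedge g \wedge v$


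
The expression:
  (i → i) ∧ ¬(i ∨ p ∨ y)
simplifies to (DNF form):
¬i ∧ ¬p ∧ ¬y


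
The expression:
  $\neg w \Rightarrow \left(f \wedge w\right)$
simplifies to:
$w$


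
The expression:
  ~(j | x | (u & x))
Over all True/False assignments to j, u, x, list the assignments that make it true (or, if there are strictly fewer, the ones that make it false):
is true only for:
  j=False, u=False, x=False;
  j=False, u=True, x=False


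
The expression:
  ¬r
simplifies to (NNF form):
¬r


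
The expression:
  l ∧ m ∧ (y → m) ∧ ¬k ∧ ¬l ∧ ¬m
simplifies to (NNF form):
False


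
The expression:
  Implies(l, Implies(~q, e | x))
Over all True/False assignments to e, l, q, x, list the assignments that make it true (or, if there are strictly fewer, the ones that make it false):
is false only for:
  e=False, l=True, q=False, x=False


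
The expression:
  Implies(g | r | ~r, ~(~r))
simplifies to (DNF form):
r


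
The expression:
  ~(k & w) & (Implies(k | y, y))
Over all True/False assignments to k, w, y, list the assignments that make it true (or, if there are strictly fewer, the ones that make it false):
is false only for:
  k=True, w=False, y=False;
  k=True, w=True, y=False;
  k=True, w=True, y=True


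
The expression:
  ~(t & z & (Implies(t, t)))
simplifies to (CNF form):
~t | ~z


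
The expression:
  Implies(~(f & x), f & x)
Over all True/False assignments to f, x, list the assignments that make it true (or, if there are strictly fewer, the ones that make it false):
is true only for:
  f=True, x=True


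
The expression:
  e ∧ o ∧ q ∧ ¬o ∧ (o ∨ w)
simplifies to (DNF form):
False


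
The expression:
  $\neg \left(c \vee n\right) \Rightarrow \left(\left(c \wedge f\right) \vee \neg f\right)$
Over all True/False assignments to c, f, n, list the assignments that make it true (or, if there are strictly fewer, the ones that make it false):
is false only for:
  c=False, f=True, n=False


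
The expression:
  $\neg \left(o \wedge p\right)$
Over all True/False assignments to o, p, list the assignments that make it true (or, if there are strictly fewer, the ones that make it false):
is false only for:
  o=True, p=True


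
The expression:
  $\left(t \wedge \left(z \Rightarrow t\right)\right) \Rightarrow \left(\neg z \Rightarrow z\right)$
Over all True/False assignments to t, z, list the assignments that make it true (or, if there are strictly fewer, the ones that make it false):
is false only for:
  t=True, z=False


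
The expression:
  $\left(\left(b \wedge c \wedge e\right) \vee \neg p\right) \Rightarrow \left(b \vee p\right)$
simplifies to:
$b \vee p$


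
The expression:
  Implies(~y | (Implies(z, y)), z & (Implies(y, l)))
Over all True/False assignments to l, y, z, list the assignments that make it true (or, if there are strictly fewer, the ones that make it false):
is true only for:
  l=False, y=False, z=True;
  l=True, y=False, z=True;
  l=True, y=True, z=True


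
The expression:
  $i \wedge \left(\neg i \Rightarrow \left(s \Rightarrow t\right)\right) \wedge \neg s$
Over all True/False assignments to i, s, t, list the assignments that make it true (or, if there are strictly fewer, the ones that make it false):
is true only for:
  i=True, s=False, t=False;
  i=True, s=False, t=True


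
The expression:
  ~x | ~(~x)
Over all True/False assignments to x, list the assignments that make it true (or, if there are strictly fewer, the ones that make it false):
is always true.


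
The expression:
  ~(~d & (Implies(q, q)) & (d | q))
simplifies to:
d | ~q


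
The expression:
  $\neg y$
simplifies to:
$\neg y$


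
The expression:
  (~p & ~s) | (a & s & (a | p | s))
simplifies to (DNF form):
(a & s) | (~p & ~s)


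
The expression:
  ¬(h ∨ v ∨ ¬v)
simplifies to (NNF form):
False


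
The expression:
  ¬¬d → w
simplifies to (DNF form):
w ∨ ¬d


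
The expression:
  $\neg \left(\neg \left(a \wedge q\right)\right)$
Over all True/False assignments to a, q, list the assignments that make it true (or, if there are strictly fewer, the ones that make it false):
is true only for:
  a=True, q=True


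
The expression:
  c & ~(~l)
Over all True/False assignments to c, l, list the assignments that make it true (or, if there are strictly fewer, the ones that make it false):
is true only for:
  c=True, l=True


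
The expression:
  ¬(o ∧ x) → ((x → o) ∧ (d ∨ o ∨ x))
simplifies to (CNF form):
(d ∨ o) ∧ (o ∨ ¬x)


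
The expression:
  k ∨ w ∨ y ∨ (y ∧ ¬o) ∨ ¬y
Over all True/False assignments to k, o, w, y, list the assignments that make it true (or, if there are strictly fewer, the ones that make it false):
is always true.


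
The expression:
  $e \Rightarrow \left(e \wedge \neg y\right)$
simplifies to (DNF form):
$\neg e \vee \neg y$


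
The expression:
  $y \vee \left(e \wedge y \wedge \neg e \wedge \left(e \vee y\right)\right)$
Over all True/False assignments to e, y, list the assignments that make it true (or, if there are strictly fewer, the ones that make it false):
is true only for:
  e=False, y=True;
  e=True, y=True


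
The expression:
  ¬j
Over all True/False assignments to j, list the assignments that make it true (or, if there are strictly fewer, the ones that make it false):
is true only for:
  j=False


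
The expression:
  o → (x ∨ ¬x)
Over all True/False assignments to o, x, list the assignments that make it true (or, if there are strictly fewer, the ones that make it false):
is always true.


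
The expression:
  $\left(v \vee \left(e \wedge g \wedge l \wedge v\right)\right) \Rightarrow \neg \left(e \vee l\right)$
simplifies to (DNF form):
$\left(\neg e \wedge \neg l\right) \vee \neg v$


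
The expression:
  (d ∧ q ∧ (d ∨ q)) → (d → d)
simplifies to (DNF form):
True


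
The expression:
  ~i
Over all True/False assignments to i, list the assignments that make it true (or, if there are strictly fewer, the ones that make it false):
is true only for:
  i=False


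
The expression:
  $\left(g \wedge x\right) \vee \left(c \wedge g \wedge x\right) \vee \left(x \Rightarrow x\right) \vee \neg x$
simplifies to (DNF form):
$\text{True}$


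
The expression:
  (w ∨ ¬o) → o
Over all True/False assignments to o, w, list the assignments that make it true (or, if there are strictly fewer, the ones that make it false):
is true only for:
  o=True, w=False;
  o=True, w=True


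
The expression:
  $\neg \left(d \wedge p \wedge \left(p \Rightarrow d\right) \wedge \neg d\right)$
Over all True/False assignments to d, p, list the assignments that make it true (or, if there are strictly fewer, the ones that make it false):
is always true.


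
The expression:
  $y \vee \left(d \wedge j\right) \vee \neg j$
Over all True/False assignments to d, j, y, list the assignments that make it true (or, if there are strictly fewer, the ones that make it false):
is false only for:
  d=False, j=True, y=False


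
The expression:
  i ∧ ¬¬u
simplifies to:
i ∧ u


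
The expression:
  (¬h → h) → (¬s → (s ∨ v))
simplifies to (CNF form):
s ∨ v ∨ ¬h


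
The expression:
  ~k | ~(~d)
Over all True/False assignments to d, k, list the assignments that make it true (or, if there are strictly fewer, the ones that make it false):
is false only for:
  d=False, k=True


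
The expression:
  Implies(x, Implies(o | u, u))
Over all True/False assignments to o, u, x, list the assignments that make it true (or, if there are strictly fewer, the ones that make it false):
is false only for:
  o=True, u=False, x=True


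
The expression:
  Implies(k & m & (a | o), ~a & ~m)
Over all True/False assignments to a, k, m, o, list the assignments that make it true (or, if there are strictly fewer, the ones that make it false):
is false only for:
  a=False, k=True, m=True, o=True;
  a=True, k=True, m=True, o=False;
  a=True, k=True, m=True, o=True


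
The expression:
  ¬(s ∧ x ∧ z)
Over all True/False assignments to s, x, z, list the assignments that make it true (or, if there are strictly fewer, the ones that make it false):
is false only for:
  s=True, x=True, z=True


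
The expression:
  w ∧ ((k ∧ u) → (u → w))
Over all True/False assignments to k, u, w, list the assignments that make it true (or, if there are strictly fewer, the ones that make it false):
is true only for:
  k=False, u=False, w=True;
  k=False, u=True, w=True;
  k=True, u=False, w=True;
  k=True, u=True, w=True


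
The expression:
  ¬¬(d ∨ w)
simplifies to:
d ∨ w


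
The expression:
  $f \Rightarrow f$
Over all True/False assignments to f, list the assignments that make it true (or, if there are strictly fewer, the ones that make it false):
is always true.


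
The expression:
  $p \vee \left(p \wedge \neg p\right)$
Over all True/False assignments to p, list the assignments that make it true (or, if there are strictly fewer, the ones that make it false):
is true only for:
  p=True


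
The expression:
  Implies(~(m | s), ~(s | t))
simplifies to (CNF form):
m | s | ~t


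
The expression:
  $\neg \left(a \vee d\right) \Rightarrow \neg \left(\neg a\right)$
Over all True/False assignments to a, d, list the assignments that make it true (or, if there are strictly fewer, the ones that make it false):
is false only for:
  a=False, d=False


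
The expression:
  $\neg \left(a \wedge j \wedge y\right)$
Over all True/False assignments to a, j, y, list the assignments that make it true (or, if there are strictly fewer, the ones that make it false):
is false only for:
  a=True, j=True, y=True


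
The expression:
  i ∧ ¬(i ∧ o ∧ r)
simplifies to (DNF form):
(i ∧ ¬o) ∨ (i ∧ ¬r)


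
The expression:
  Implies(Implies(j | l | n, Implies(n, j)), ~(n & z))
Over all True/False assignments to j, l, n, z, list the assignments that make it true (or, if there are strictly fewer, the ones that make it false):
is false only for:
  j=True, l=False, n=True, z=True;
  j=True, l=True, n=True, z=True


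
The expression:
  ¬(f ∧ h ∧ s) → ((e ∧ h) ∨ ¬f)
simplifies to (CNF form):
(h ∨ ¬f) ∧ (e ∨ s ∨ ¬f)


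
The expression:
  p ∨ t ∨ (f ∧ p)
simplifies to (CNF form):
p ∨ t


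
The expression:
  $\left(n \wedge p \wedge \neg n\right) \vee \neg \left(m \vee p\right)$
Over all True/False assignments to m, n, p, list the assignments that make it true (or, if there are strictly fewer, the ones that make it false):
is true only for:
  m=False, n=False, p=False;
  m=False, n=True, p=False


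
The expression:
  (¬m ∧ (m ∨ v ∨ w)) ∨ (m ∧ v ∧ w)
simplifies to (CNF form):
(v ∨ w) ∧ (v ∨ ¬m) ∧ (w ∨ ¬m)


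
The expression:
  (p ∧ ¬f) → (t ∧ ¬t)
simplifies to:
f ∨ ¬p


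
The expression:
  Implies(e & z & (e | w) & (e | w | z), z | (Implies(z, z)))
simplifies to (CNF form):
True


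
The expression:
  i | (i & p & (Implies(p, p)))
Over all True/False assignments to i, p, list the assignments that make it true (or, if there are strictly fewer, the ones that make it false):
is true only for:
  i=True, p=False;
  i=True, p=True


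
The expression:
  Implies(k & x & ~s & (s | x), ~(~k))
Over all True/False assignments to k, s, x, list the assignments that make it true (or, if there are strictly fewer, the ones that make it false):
is always true.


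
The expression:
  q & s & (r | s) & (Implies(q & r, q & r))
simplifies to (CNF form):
q & s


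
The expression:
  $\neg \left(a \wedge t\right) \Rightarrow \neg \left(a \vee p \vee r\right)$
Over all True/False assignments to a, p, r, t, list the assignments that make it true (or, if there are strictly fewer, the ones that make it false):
is true only for:
  a=False, p=False, r=False, t=False;
  a=False, p=False, r=False, t=True;
  a=True, p=False, r=False, t=True;
  a=True, p=False, r=True, t=True;
  a=True, p=True, r=False, t=True;
  a=True, p=True, r=True, t=True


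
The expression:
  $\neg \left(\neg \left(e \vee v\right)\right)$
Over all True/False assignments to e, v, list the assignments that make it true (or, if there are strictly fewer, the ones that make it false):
is false only for:
  e=False, v=False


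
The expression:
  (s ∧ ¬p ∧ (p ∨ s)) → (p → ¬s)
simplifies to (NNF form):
True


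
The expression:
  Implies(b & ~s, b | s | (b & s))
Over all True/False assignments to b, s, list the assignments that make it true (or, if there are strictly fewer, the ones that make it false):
is always true.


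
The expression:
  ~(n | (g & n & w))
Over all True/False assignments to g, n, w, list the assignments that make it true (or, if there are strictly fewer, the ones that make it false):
is true only for:
  g=False, n=False, w=False;
  g=False, n=False, w=True;
  g=True, n=False, w=False;
  g=True, n=False, w=True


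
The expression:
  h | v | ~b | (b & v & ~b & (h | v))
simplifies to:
h | v | ~b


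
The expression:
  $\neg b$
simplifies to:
$\neg b$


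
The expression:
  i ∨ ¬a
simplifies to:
i ∨ ¬a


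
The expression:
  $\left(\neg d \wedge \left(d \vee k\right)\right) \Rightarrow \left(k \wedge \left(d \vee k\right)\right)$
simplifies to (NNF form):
$\text{True}$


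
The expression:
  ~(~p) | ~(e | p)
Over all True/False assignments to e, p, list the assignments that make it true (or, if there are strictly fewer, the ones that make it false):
is false only for:
  e=True, p=False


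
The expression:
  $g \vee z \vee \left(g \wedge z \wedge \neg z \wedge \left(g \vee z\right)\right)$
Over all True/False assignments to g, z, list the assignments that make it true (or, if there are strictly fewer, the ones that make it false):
is false only for:
  g=False, z=False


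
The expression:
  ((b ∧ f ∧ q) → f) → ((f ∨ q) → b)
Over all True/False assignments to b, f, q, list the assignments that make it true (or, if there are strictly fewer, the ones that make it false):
is false only for:
  b=False, f=False, q=True;
  b=False, f=True, q=False;
  b=False, f=True, q=True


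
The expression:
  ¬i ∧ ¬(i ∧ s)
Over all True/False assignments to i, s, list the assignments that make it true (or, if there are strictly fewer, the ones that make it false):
is true only for:
  i=False, s=False;
  i=False, s=True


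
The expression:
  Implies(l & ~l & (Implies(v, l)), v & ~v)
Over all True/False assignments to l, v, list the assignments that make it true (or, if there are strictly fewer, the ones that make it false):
is always true.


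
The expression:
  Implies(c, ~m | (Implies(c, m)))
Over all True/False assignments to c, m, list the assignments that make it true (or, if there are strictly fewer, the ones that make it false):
is always true.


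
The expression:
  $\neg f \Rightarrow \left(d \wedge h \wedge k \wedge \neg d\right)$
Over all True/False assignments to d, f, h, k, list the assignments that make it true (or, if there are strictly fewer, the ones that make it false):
is true only for:
  d=False, f=True, h=False, k=False;
  d=False, f=True, h=False, k=True;
  d=False, f=True, h=True, k=False;
  d=False, f=True, h=True, k=True;
  d=True, f=True, h=False, k=False;
  d=True, f=True, h=False, k=True;
  d=True, f=True, h=True, k=False;
  d=True, f=True, h=True, k=True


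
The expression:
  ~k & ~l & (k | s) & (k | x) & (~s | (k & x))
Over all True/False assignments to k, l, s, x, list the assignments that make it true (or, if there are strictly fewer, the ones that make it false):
is never true.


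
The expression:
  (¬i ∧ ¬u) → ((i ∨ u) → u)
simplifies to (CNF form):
True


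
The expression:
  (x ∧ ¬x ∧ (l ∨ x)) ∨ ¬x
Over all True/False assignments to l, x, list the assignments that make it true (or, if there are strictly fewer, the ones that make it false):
is true only for:
  l=False, x=False;
  l=True, x=False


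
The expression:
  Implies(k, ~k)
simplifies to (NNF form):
~k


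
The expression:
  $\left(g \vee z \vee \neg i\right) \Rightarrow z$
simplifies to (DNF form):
$z \vee \left(i \wedge \neg g\right)$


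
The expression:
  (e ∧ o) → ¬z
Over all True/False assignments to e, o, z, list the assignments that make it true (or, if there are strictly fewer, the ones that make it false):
is false only for:
  e=True, o=True, z=True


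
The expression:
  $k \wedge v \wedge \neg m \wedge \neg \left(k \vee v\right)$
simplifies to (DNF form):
$\text{False}$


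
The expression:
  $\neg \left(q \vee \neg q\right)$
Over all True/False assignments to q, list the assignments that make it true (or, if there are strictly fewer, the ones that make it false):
is never true.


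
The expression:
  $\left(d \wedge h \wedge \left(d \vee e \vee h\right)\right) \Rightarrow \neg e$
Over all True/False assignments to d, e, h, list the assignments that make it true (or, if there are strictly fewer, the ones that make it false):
is false only for:
  d=True, e=True, h=True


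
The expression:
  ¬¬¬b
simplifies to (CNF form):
¬b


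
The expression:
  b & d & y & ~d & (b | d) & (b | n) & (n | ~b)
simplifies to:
False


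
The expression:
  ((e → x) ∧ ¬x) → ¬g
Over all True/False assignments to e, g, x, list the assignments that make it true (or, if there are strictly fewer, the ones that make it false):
is false only for:
  e=False, g=True, x=False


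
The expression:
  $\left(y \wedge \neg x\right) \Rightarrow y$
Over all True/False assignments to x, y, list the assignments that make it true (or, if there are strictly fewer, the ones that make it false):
is always true.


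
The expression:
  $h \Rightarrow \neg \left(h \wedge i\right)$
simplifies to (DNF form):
$\neg h \vee \neg i$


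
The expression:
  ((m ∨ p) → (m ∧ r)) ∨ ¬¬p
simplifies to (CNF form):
p ∨ r ∨ ¬m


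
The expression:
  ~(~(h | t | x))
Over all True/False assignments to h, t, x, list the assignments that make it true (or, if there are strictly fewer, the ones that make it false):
is false only for:
  h=False, t=False, x=False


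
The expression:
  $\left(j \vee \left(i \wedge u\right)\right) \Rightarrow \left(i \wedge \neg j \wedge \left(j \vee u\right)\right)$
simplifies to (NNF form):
$\neg j$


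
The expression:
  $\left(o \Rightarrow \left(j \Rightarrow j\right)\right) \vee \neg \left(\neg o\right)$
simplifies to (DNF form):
$\text{True}$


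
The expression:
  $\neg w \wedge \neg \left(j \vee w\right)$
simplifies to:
$\neg j \wedge \neg w$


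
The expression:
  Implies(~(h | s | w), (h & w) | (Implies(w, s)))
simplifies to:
True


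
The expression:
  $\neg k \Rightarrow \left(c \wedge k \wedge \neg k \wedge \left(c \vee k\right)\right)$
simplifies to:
$k$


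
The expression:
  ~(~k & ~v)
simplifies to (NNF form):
k | v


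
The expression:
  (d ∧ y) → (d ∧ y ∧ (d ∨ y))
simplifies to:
True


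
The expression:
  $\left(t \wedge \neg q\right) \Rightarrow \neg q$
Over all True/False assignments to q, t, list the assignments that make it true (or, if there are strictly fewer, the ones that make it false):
is always true.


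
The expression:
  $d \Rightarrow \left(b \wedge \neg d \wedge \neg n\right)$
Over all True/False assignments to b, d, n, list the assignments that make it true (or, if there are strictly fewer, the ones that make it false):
is true only for:
  b=False, d=False, n=False;
  b=False, d=False, n=True;
  b=True, d=False, n=False;
  b=True, d=False, n=True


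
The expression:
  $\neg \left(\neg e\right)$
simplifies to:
$e$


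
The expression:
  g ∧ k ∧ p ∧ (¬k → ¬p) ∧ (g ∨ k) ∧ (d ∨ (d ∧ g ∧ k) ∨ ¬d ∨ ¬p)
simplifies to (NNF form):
g ∧ k ∧ p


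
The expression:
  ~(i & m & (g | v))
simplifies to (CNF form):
(~g | ~i | ~m) & (~i | ~m | ~v)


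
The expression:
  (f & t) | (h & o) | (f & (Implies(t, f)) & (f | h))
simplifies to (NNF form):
f | (h & o)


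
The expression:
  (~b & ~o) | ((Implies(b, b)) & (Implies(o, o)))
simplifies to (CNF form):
True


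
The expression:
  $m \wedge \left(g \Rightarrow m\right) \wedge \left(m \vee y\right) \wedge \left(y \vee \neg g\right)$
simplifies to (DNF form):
$\left(m \wedge y\right) \vee \left(m \wedge \neg g\right)$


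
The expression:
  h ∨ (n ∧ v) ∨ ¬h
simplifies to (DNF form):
True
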